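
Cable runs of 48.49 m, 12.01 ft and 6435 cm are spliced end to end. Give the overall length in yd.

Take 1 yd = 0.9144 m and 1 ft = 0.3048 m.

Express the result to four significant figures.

127.4 yd

48.49 m (already m)
12.01 ft × 0.3048 → 3.66065 m
6435 cm × 0.01 → 64.35 m
Combined: 48.49 + 3.66065 + 64.35 = 116.501 m
In yd: 116.501 / 0.9144 = 127.407 yd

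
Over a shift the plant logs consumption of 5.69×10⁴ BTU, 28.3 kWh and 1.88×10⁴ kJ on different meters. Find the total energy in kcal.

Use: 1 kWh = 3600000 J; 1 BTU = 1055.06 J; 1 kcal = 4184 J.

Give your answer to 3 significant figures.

5.69×10⁴ BTU × 1055.06 = 6.00329×10⁷ J
28.3 kWh × 3600000 = 1.0188×10⁸ J
1.88×10⁴ kJ × 1000 = 1.88×10⁷ J
Combined: 6.00329×10⁷ + 1.0188×10⁸ + 1.88×10⁷ = 1.80713×10⁸ J
In kcal: 1.80713×10⁸ / 4184 = 43191.4 kcal

4.32×10⁴ kcal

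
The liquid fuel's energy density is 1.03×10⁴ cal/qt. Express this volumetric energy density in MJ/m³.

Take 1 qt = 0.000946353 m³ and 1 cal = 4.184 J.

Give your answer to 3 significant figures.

1.03×10⁴ cal/qt × 4.184 J/cal ÷ 0.000946353 m³/qt = 4.55382×10⁷ J/m³
4.55382×10⁷ J/m³ ÷ 1000000 J/MJ = 45.5382 MJ/m³

45.5 MJ/m³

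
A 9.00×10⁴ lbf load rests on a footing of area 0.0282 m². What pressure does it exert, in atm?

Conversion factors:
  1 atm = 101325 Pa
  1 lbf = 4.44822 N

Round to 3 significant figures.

140 atm

9.00×10⁴ lbf × 4.44822 → 400340 N
P = F / A = 400340 N / 0.0282 m² = 1.41965×10⁷ Pa
1.41965×10⁷ Pa ÷ (101325 Pa/atm) = 140.109 atm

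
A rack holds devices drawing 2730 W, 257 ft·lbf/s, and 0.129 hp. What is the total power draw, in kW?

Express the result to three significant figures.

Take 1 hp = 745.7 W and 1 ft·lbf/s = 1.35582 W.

3.17 kW

2730 W (already W)
257 ft·lbf/s × 1.35582 = 348.446 W
0.129 hp × 745.7 = 96.1953 W
Combined: 2730 + 348.446 + 96.1953 = 3174.64 W
In kW: 3174.64 / 1000 = 3.17464 kW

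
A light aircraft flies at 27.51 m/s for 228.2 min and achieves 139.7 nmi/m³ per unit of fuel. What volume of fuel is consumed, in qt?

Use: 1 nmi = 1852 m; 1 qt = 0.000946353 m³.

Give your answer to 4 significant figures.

228.2 min → 13692 s
d = v × t = 27.51 × 13692 = 376667 m
139.7 nmi/m³ → 258724 m/m³
V = d / (distance per unit fuel) = 376667 / 258724 = 1.45586 m³
In qt: 1.45586 / 0.000946353 = 1538.39 qt

1538 qt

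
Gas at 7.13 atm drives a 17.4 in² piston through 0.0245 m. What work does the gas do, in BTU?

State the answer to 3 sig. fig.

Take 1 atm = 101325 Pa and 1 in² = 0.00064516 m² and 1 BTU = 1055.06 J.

0.188 BTU

7.13 atm → 722447 Pa
17.4 in² → 0.0112258 m²
F = P × A = 722447 × 0.0112258 = 8110.05 N
W = F × d = 8110.05 × 0.0245 = 198.696 J
In BTU: 198.696 / 1055.06 = 0.188327 BTU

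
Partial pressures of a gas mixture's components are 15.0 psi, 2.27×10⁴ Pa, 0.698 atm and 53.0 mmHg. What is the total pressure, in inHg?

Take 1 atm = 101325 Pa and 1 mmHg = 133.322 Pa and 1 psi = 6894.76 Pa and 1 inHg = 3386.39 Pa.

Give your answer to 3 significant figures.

60.2 inHg

15.0 psi × 6894.76 → 103421 Pa
2.27×10⁴ Pa (already Pa)
0.698 atm × 101325 → 70724.8 Pa
53.0 mmHg × 133.322 → 7066.07 Pa
Total: 103421 + 22700 + 70724.8 + 7066.07 = 203912 Pa
In inHg: 203912 / 3386.39 = 60.2152 inHg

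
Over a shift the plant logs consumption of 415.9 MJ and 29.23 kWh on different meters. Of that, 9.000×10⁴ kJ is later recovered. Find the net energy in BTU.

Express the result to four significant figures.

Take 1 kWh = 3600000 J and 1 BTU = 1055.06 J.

415.9 MJ × 1000000 = 4.159×10⁸ J
29.23 kWh × 3600000 = 1.05228×10⁸ J
9.000×10⁴ kJ × 1000 = 9×10⁷ J
Sum: 4.159×10⁸ + 1.05228×10⁸ − 9×10⁷ = 4.31128×10⁸ J
In BTU: 4.31128×10⁸ / 1055.06 = 408629 BTU

4.086×10⁵ BTU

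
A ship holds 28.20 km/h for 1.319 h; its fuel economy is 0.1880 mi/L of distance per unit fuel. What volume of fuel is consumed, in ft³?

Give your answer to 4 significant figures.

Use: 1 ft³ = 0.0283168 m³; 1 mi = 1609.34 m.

28.20 km/h → 7.83333 m/s
1.319 h → 4748.4 s
d = v × t = 7.83333 × 4748.4 = 37195.8 m
0.1880 mi/L → 302556 m/m³
V = d / (distance per unit fuel) = 37195.8 / 302556 = 0.122939 m³
In ft³: 0.122939 / 0.0283168 = 4.34156 ft³

4.342 ft³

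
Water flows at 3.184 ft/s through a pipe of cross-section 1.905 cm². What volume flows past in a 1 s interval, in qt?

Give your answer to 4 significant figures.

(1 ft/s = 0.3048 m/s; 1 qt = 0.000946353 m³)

3.184 ft/s × 0.3048 → 0.970483 m/s
1.905 cm² × 0.0001 → 1.905×10⁻⁴ m²
V = v × A × t = 0.970483 m/s × 1.905×10⁻⁴ m² × 1 s = 1.84877×10⁻⁴ m³
1.84877×10⁻⁴ m³ ÷ (0.000946353 m³/qt) = 0.195357 qt

0.1954 qt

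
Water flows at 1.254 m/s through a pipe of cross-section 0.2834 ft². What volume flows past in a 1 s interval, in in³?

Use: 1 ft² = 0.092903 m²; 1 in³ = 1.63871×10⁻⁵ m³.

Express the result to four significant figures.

2015 in³

0.2834 ft² × 0.092903 = 0.0263287 m²
V = v × A × t = 1.254 m/s × 0.0263287 m² × 1 s = 0.0330162 m³
0.0330162 m³ ÷ (1.63871×10⁻⁵ m³/in³) = 2014.77 in³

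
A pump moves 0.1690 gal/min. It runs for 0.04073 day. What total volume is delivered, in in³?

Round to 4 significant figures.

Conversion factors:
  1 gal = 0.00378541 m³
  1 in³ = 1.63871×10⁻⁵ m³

0.1690 gal/min → 1.06622×10⁻⁵ m³/s
0.04073 day → 3519.07 s
V = Q × t = 1.06622×10⁻⁵ × 3519.07 = 0.037521 m³
In in³: 0.037521 / 1.63871×10⁻⁵ = 2289.67 in³

2290 in³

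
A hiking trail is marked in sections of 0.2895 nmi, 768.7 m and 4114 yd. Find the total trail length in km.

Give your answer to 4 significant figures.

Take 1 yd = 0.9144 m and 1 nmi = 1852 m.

0.2895 nmi × 1852 → 536.154 m
768.7 m (already m)
4114 yd × 0.9144 → 3761.84 m
Total: 536.154 + 768.7 + 3761.84 = 5066.69 m
In km: 5066.69 / 1000 = 5.06669 km

5.067 km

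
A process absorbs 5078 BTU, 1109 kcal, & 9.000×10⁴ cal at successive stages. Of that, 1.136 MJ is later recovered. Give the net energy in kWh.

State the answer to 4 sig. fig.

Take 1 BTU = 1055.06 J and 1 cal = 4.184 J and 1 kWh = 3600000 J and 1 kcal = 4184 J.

5078 BTU × 1055.06 → 5.35759×10⁶ J
1109 kcal × 4184 → 4.64006×10⁶ J
9.000×10⁴ cal × 4.184 → 376560 J
1.136 MJ × 1000000 → 1.136×10⁶ J
Net: 5.35759×10⁶ + 4.64006×10⁶ + 376560 − 1.136×10⁶ = 9.23821×10⁶ J
In kWh: 9.23821×10⁶ / 3600000 = 2.56617 kWh

2.566 kWh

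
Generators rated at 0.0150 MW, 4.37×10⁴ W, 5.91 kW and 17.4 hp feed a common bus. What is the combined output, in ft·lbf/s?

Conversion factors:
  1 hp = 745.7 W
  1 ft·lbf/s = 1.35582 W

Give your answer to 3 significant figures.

5.72×10⁴ ft·lbf/s

0.0150 MW × 1000000 = 15000 W
4.37×10⁴ W (already W)
5.91 kW × 1000 = 5910 W
17.4 hp × 745.7 = 12975.2 W
Total: 15000 + 43700 + 5910 + 12975.2 = 77585.2 W
In ft·lbf/s: 77585.2 / 1.35582 = 57223.8 ft·lbf/s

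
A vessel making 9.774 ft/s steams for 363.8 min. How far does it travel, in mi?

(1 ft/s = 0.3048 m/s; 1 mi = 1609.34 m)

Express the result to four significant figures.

9.774 ft/s × 0.3048 → 2.97912 m/s
363.8 min × 60 → 21828 s
d = v × t = 2.97912 m/s × 21828 s = 65028.2 m
65028.2 m ÷ (1609.34 m/mi) = 40.4068 mi

40.41 mi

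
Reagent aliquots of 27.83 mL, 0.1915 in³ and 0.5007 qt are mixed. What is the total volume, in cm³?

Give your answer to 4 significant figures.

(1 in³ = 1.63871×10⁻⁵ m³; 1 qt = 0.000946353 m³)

504.8 cm³

27.83 mL × 10⁻⁶ → 2.783×10⁻⁵ m³
0.1915 in³ × 1.63871×10⁻⁵ → 3.13813×10⁻⁶ m³
0.5007 qt × 0.000946353 → 4.73839×10⁻⁴ m³
Total: 2.783×10⁻⁵ + 3.13813×10⁻⁶ + 4.73839×10⁻⁴ = 5.04807×10⁻⁴ m³
In cm³: 5.04807×10⁻⁴ / 10⁻⁶ = 504.807 cm³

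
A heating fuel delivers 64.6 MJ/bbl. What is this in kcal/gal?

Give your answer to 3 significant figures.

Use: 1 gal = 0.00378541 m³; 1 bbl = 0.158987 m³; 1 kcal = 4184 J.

368 kcal/gal

64.6 MJ/bbl × 1000000 J/MJ ÷ 0.158987 m³/bbl = 4.06323×10⁸ J/m³
4.06323×10⁸ J/m³ ÷ 4184 J/kcal × 0.00378541 m³/gal = 367.615 kcal/gal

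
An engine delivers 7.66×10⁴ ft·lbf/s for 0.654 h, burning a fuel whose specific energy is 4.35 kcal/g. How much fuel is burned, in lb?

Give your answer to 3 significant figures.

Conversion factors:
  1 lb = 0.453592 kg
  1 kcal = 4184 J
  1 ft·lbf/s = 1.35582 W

29.6 lb

7.66×10⁴ ft·lbf/s → 103856 W
0.654 h → 2354.4 s
E = P × t = 103856 × 2354.4 = 2.44519×10⁸ J
4.35 kcal/g → 1.82004×10⁷ J/kg
m = E / e_s = 2.44519×10⁸ / 1.82004×10⁷ = 13.4348 kg
In lb: 13.4348 / 0.453592 = 29.6187 lb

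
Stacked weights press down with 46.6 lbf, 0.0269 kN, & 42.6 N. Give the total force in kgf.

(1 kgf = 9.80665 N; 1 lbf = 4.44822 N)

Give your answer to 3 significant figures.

46.6 lbf × 4.44822 = 207.287 N
0.0269 kN × 1000 = 26.9 N
42.6 N (already N)
Combined: 207.287 + 26.9 + 42.6 = 276.787 N
In kgf: 276.787 / 9.80665 = 28.2244 kgf

28.2 kgf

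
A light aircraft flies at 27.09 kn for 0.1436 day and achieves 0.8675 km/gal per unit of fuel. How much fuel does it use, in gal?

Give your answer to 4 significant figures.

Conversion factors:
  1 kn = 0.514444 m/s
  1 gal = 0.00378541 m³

199.3 gal

27.09 kn → 13.9363 m/s
0.1436 day → 12407 s
d = v × t = 13.9363 × 12407 = 172908 m
0.8675 km/gal → 229169 m/m³
V = d / (distance per unit fuel) = 172908 / 229169 = 0.7545 m³
In gal: 0.7545 / 0.00378541 = 199.318 gal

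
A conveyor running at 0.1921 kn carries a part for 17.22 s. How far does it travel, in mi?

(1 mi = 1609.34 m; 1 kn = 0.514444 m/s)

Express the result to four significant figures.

0.001057 mi

0.1921 kn × 0.514444 → 0.0988247 m/s
d = v × t = 0.0988247 m/s × 17.22 s = 1.70176 m
1.70176 m ÷ (1609.34 m/mi) = 0.00105743 mi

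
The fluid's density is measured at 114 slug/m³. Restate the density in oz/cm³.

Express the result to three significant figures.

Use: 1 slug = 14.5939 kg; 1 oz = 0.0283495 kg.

0.0587 oz/cm³

114 slug/m³ × 14.5939 kg/slug = 1663.7 kg/m³
1663.7 kg/m³ ÷ 0.0283495 kg/oz × 10⁻⁶ m³/cm³ = 0.0586853 oz/cm³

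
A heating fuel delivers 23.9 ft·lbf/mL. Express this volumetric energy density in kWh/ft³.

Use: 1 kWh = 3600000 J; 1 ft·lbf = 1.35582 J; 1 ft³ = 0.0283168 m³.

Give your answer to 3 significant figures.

0.255 kWh/ft³

23.9 ft·lbf/mL × 1.35582 J/ft·lbf ÷ 10⁻⁶ m³/mL = 3.24041×10⁷ J/m³
3.24041×10⁷ J/m³ ÷ 3600000 J/kWh × 0.0283168 m³/ft³ = 0.254883 kWh/ft³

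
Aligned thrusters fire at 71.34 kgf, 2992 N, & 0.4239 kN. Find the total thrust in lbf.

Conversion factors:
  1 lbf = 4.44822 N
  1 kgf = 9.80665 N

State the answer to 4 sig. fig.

71.34 kgf × 9.80665 = 699.606 N
2992 N (already N)
0.4239 kN × 1000 = 423.9 N
Total: 699.606 + 2992 + 423.9 = 4115.51 N
In lbf: 4115.51 / 4.44822 = 925.204 lbf

925.2 lbf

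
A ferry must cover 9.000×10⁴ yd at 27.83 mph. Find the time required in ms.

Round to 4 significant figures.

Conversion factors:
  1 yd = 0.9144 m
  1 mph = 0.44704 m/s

9.000×10⁴ yd × 0.9144 → 82296 m
27.83 mph × 0.44704 → 12.4411 m/s
t = d / v = 82296 m / 12.4411 m/s = 6614.85 s
6614.85 s ÷ (0.001 s/ms) = 6.61485×10⁶ ms

6.615×10⁶ ms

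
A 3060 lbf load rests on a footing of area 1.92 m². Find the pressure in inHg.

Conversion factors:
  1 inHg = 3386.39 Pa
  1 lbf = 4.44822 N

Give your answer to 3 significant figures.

3060 lbf × 4.44822 = 13611.6 N
P = F / A = 13611.6 N / 1.92 m² = 7089.38 Pa
7089.38 Pa ÷ (3386.39 Pa/inHg) = 2.09349 inHg

2.09 inHg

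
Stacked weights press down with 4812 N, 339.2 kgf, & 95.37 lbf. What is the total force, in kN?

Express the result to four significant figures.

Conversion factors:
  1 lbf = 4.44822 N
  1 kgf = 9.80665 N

4812 N (already N)
339.2 kgf × 9.80665 → 3326.42 N
95.37 lbf × 4.44822 → 424.227 N
Sum: 4812 + 3326.42 + 424.227 = 8562.65 N
In kN: 8562.65 / 1000 = 8.56265 kN

8.563 kN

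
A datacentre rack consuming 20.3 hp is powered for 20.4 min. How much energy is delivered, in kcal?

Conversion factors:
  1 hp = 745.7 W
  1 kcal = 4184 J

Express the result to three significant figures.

4430 kcal

20.3 hp × 745.7 = 15137.7 W
20.4 min × 60 = 1224 s
E = P × t = 15137.7 W × 1224 s = 1.85285×10⁷ J
1.85285×10⁷ J ÷ (4184 J/kcal) = 4428.42 kcal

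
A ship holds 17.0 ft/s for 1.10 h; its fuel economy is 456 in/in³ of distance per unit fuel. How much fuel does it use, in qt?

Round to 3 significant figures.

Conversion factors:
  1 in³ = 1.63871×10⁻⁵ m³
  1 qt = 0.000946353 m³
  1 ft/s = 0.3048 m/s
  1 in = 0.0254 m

17.0 ft/s → 5.1816 m/s
1.10 h → 3960 s
d = v × t = 5.1816 × 3960 = 20519.1 m
456 in/in³ → 706800 m/m³
V = d / (distance per unit fuel) = 20519.1 / 706800 = 0.029031 m³
In qt: 0.029031 / 0.000946353 = 30.6767 qt

30.7 qt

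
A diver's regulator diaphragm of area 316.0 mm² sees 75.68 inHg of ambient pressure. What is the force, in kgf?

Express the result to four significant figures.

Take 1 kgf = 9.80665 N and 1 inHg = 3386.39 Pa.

75.68 inHg × 3386.39 → 256282 Pa
316.0 mm² × 10⁻⁶ → 3.16×10⁻⁴ m²
F = P × A = 256282 Pa × 3.16×10⁻⁴ m² = 80.9851 N
80.9851 N ÷ (9.80665 N/kgf) = 8.25818 kgf

8.258 kgf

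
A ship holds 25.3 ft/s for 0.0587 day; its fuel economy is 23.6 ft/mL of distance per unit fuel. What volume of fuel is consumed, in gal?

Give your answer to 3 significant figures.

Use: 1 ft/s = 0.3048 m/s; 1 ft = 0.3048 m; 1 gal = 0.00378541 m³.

1.44 gal

25.3 ft/s → 7.71144 m/s
0.0587 day → 5071.68 s
d = v × t = 7.71144 × 5071.68 = 39110 m
23.6 ft/mL → 7.19328×10⁶ m/m³
V = d / (distance per unit fuel) = 39110 / 7.19328×10⁶ = 0.00543702 m³
In gal: 0.00543702 / 0.00378541 = 1.43631 gal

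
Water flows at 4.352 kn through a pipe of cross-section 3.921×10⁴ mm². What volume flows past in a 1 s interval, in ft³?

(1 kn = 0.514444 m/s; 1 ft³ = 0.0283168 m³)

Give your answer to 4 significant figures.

4.352 kn × 0.514444 = 2.23886 m/s
3.921×10⁴ mm² × 10⁻⁶ = 0.03921 m²
V = v × A × t = 2.23886 m/s × 0.03921 m² × 1 s = 0.0877857 m³
0.0877857 m³ ÷ (0.0283168 m³/ft³) = 3.10013 ft³

3.100 ft³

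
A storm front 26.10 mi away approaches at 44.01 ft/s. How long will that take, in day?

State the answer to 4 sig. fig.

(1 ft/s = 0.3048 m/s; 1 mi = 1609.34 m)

26.10 mi × 1609.34 → 42003.8 m
44.01 ft/s × 0.3048 → 13.4142 m/s
t = d / v = 42003.8 m / 13.4142 m/s = 3131.29 s
3131.29 s ÷ (86400 s/day) = 0.0362418 day

0.03624 day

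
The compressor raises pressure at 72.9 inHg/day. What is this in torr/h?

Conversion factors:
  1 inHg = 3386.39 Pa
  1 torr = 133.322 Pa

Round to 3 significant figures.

72.9 inHg/day × 3386.39 Pa/inHg ÷ 86400 s/day = 2.85727 Pa/s
2.85727 Pa/s ÷ 133.322 Pa/torr × 3600 s/h = 77.1528 torr/h

77.2 torr/h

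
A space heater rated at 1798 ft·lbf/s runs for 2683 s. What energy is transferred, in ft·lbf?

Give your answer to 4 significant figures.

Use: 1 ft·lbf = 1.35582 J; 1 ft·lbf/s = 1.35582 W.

1798 ft·lbf/s × 1.35582 → 2437.76 W
E = P × t = 2437.76 W × 2683 s = 6.54051×10⁶ J
6.54051×10⁶ J ÷ (1.35582 J/ft·lbf) = 4.82403×10⁶ ft·lbf

4.824×10⁶ ft·lbf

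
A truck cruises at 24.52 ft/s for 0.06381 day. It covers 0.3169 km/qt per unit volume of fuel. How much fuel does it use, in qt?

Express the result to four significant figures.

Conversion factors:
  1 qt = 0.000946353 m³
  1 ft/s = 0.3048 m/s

130.0 qt

24.52 ft/s → 7.4737 m/s
0.06381 day → 5513.18 s
d = v × t = 7.4737 × 5513.18 = 41203.9 m
0.3169 km/qt → 334864 m/m³
V = d / (distance per unit fuel) = 41203.9 / 334864 = 0.123047 m³
In qt: 0.123047 / 0.000946353 = 130.022 qt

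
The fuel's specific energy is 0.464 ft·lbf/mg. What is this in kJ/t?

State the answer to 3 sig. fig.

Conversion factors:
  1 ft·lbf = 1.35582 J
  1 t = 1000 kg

6.29×10⁵ kJ/t

0.464 ft·lbf/mg × 1.35582 J/ft·lbf ÷ 10⁻⁶ kg/mg = 629100 J/kg
629100 J/kg ÷ 1000 J/kJ × 1000 kg/t = 629100 kJ/t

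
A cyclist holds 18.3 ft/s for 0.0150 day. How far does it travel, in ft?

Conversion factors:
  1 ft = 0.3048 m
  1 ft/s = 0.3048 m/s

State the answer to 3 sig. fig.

18.3 ft/s × 0.3048 = 5.57784 m/s
0.0150 day × 86400 = 1296 s
d = v × t = 5.57784 m/s × 1296 s = 7228.88 m
7228.88 m ÷ (0.3048 m/ft) = 23716.8 ft

2.37×10⁴ ft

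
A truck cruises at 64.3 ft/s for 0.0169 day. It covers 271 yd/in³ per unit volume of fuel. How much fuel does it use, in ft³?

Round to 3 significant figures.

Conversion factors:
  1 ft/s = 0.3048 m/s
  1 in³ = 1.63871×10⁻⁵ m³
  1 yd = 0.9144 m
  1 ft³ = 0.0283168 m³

64.3 ft/s → 19.5986 m/s
0.0169 day → 1460.16 s
d = v × t = 19.5986 × 1460.16 = 28617.1 m
271 yd/in³ → 1.51218×10⁷ m/m³
V = d / (distance per unit fuel) = 28617.1 / 1.51218×10⁷ = 0.00189244 m³
In ft³: 0.00189244 / 0.0283168 = 0.066831 ft³

0.0668 ft³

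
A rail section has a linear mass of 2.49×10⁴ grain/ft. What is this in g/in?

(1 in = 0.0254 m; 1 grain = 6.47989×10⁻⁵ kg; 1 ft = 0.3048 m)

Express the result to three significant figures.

134 g/in

2.49×10⁴ grain/ft × 6.47989×10⁻⁵ kg/grain ÷ 0.3048 m/ft = 5.29361 kg/m
5.29361 kg/m ÷ 0.001 kg/g × 0.0254 m/in = 134.458 g/in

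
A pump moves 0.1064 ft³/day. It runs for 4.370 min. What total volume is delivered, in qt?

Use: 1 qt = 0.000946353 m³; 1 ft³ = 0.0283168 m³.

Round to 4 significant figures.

0.1064 ft³/day → 3.48716×10⁻⁸ m³/s
4.370 min → 262.2 s
V = Q × t = 3.48716×10⁻⁸ × 262.2 = 9.14333×10⁻⁶ m³
In qt: 9.14333×10⁻⁶ / 0.000946353 = 0.00966165 qt

0.009662 qt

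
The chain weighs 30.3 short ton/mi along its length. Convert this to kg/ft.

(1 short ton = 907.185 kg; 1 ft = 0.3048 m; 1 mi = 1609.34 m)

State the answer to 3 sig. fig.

5.21 kg/ft

30.3 short ton/mi × 907.185 kg/short ton ÷ 1609.34 m/mi = 17.0801 kg/m
17.0801 kg/m × 0.3048 m/ft = 5.20601 kg/ft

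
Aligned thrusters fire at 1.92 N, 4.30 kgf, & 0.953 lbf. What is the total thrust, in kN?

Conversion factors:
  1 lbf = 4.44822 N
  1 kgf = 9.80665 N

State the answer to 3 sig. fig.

0.0483 kN

1.92 N (already N)
4.30 kgf × 9.80665 = 42.1686 N
0.953 lbf × 4.44822 = 4.23915 N
Sum: 1.92 + 42.1686 + 4.23915 = 48.3277 N
In kN: 48.3277 / 1000 = 0.0483277 kN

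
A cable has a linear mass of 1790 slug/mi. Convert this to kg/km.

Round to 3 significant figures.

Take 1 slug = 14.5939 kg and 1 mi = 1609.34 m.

1790 slug/mi × 14.5939 kg/slug ÷ 1609.34 m/mi = 16.2322 kg/m
16.2322 kg/m × 1000 m/km = 16232.2 kg/km

1.62×10⁴ kg/km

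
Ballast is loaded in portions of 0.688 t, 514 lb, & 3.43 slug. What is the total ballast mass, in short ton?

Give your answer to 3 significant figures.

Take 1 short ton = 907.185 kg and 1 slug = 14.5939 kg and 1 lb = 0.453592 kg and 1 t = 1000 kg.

1.07 short ton

0.688 t × 1000 → 688 kg
514 lb × 0.453592 → 233.146 kg
3.43 slug × 14.5939 → 50.0571 kg
Sum: 688 + 233.146 + 50.0571 = 971.203 kg
In short ton: 971.203 / 907.185 = 1.07057 short ton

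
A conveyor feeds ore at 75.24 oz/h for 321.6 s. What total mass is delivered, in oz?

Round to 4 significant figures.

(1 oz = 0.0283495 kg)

75.24 oz/h → 5.92505×10⁻⁴ kg/s
m = ṁ × t = 5.92505×10⁻⁴ × 321.6 = 0.19055 kg
In oz: 0.19055 / 0.0283495 = 6.72146 oz

6.721 oz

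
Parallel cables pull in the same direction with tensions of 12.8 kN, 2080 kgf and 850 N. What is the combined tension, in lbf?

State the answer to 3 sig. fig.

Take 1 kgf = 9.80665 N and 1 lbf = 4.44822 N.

12.8 kN × 1000 = 12800 N
2080 kgf × 9.80665 = 20397.8 N
850 N (already N)
Sum: 12800 + 20397.8 + 850 = 34047.8 N
In lbf: 34047.8 / 4.44822 = 7654.25 lbf

7650 lbf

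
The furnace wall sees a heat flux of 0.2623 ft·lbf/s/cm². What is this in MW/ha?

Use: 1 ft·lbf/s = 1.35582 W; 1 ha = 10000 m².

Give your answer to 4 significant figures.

35.56 MW/ha

0.2623 ft·lbf/s/cm² × 1.35582 W/ft·lbf/s ÷ 0.0001 m²/cm² = 3556.32 W/m²
3556.32 W/m² ÷ 1000000 W/MW × 10000 m²/ha = 35.5632 MW/ha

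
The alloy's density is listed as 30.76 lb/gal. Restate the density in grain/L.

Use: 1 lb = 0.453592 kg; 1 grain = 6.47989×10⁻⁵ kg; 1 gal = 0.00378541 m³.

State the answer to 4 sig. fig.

5.688×10⁴ grain/L

30.76 lb/gal × 0.453592 kg/lb ÷ 0.00378541 m³/gal = 3685.86 kg/m³
3685.86 kg/m³ ÷ 6.47989×10⁻⁵ kg/grain × 0.001 m³/L = 56881.5 grain/L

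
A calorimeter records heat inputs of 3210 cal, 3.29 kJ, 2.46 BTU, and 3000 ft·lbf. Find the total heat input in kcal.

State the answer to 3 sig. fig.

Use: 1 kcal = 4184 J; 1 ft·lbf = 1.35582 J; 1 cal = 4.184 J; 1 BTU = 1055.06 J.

5.59 kcal

3210 cal × 4.184 = 13430.6 J
3.29 kJ × 1000 = 3290 J
2.46 BTU × 1055.06 = 2595.45 J
3000 ft·lbf × 1.35582 = 4067.46 J
Sum: 13430.6 + 3290 + 2595.45 + 4067.46 = 23383.5 J
In kcal: 23383.5 / 4184 = 5.58879 kcal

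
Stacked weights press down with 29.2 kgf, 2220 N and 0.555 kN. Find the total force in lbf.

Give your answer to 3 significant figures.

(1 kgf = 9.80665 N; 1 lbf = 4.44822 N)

29.2 kgf × 9.80665 → 286.354 N
2220 N (already N)
0.555 kN × 1000 → 555 N
Combined: 286.354 + 2220 + 555 = 3061.35 N
In lbf: 3061.35 / 4.44822 = 688.219 lbf

688 lbf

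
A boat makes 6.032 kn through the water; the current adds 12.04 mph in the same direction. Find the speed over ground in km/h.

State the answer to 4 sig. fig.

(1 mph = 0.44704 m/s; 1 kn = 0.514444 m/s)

30.55 km/h

6.032 kn × 0.514444 = 3.10313 m/s
12.04 mph × 0.44704 = 5.38236 m/s
Combined: 3.10313 + 5.38236 = 8.48549 m/s
In km/h: 8.48549 / (1/3.6) = 30.5478 km/h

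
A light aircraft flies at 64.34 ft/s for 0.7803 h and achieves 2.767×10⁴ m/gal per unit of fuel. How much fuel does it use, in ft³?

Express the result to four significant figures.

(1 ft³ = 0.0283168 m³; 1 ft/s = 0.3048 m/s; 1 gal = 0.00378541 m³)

0.2661 ft³

64.34 ft/s → 19.6108 m/s
0.7803 h → 2809.08 s
d = v × t = 19.6108 × 2809.08 = 55088.3 m
2.767×10⁴ m/gal → 7.30964×10⁶ m/m³
V = d / (distance per unit fuel) = 55088.3 / 7.30964×10⁶ = 0.00753639 m³
In ft³: 0.00753639 / 0.0283168 = 0.266146 ft³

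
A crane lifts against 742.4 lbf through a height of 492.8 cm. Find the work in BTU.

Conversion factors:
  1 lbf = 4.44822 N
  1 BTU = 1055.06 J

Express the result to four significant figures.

742.4 lbf × 4.44822 → 3302.36 N
492.8 cm × 0.01 → 4.928 m
W = F × d = 3302.36 N × 4.928 m = 16274 J
16274 J ÷ (1055.06 J/BTU) = 15.4247 BTU

15.42 BTU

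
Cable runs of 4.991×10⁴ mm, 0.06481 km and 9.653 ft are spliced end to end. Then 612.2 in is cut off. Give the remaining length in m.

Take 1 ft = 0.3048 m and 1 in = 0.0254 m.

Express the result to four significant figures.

4.991×10⁴ mm × 0.001 → 49.91 m
0.06481 km × 1000 → 64.81 m
9.653 ft × 0.3048 → 2.94223 m
612.2 in × 0.0254 → 15.5499 m
Sum: 49.91 + 64.81 + 2.94223 − 15.5499 = 102.112 m

102.1 m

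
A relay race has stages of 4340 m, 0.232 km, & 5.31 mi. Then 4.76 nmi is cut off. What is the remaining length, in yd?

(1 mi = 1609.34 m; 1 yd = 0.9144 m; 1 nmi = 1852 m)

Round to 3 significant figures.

4340 m (already m)
0.232 km × 1000 = 232 m
5.31 mi × 1609.34 = 8545.6 m
4.76 nmi × 1852 = 8815.52 m
Net: 4340 + 232 + 8545.6 − 8815.52 = 4302.08 m
In yd: 4302.08 / 0.9144 = 4704.81 yd

4700 yd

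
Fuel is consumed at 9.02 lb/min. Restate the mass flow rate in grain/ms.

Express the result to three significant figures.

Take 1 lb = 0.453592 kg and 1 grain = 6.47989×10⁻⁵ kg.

9.02 lb/min × 0.453592 kg/lb ÷ 60 s/min = 0.06819 kg/s
0.06819 kg/s ÷ 6.47989×10⁻⁵ kg/grain × 0.001 s/ms = 1.05233 grain/ms

1.05 grain/ms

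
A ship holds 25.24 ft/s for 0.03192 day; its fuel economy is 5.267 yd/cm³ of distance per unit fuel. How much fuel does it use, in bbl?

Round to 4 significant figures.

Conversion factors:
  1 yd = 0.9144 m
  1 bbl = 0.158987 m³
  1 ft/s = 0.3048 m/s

0.02771 bbl

25.24 ft/s → 7.69315 m/s
0.03192 day → 2757.89 s
d = v × t = 7.69315 × 2757.89 = 21216.9 m
5.267 yd/cm³ → 4.81614×10⁶ m/m³
V = d / (distance per unit fuel) = 21216.9 / 4.81614×10⁶ = 0.00440537 m³
In bbl: 0.00440537 / 0.158987 = 0.027709 bbl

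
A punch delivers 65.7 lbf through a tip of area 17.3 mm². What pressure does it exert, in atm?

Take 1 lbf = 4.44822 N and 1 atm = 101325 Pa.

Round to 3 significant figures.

65.7 lbf × 4.44822 = 292.248 N
17.3 mm² × 10⁻⁶ = 1.73×10⁻⁵ m²
P = F / A = 292.248 N / 1.73×10⁻⁵ m² = 1.68929×10⁷ Pa
1.68929×10⁷ Pa ÷ (101325 Pa/atm) = 166.72 atm

167 atm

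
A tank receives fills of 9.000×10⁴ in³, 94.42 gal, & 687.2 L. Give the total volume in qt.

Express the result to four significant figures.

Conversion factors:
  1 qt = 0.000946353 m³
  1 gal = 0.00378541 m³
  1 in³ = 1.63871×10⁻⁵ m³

9.000×10⁴ in³ × 1.63871×10⁻⁵ = 1.47484 m³
94.42 gal × 0.00378541 = 0.357418 m³
687.2 L × 0.001 = 0.6872 m³
Total: 1.47484 + 0.357418 + 0.6872 = 2.51946 m³
In qt: 2.51946 / 0.000946353 = 2662.28 qt

2662 qt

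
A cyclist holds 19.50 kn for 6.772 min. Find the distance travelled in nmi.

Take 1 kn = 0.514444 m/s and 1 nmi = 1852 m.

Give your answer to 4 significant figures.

19.50 kn × 0.514444 = 10.0317 m/s
6.772 min × 60 = 406.32 s
d = v × t = 10.0317 m/s × 406.32 s = 4076.08 m
4076.08 m ÷ (1852 m/nmi) = 2.20091 nmi

2.201 nmi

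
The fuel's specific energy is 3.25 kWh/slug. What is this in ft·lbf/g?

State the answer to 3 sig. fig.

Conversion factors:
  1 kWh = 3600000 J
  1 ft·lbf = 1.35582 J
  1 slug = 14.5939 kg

3.25 kWh/slug × 3600000 J/kWh ÷ 14.5939 kg/slug = 801705 J/kg
801705 J/kg ÷ 1.35582 J/ft·lbf × 0.001 kg/g = 591.306 ft·lbf/g

591 ft·lbf/g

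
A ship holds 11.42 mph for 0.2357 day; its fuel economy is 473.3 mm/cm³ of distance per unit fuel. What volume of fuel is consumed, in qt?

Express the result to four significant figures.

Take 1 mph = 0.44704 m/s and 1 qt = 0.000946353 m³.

232.1 qt

11.42 mph → 5.1052 m/s
0.2357 day → 20364.5 s
d = v × t = 5.1052 × 20364.5 = 103965 m
473.3 mm/cm³ → 473300 m/m³
V = d / (distance per unit fuel) = 103965 / 473300 = 0.21966 m³
In qt: 0.21966 / 0.000946353 = 232.112 qt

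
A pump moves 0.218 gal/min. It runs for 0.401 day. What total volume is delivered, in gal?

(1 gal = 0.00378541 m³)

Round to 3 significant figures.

0.218 gal/min → 1.37537×10⁻⁵ m³/s
0.401 day → 34646.4 s
V = Q × t = 1.37537×10⁻⁵ × 34646.4 = 0.476516 m³
In gal: 0.476516 / 0.00378541 = 125.882 gal

126 gal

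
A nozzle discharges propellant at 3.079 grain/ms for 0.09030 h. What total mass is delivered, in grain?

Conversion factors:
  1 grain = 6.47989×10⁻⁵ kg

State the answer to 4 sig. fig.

3.079 grain/ms → 0.199516 kg/s
0.09030 h → 325.08 s
m = ṁ × t = 0.199516 × 325.08 = 64.8587 kg
In grain: 64.8587 / 6.47989×10⁻⁵ = 1.00092×10⁶ grain

1.001×10⁶ grain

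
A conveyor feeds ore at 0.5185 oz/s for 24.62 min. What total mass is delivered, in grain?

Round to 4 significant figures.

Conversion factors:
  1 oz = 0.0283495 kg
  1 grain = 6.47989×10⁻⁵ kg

0.5185 oz/s → 0.0146992 kg/s
24.62 min → 1477.2 s
m = ṁ × t = 0.0146992 × 1477.2 = 21.7137 kg
In grain: 21.7137 / 6.47989×10⁻⁵ = 335094 grain

3.351×10⁵ grain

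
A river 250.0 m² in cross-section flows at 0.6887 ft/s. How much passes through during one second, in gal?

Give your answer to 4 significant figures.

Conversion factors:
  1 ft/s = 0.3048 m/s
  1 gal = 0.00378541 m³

0.6887 ft/s × 0.3048 → 0.209916 m/s
V = v × A × t = 0.209916 m/s × 250 m² × 1 s = 52.479 m³
52.479 m³ ÷ (0.00378541 m³/gal) = 13863.5 gal

1.386×10⁴ gal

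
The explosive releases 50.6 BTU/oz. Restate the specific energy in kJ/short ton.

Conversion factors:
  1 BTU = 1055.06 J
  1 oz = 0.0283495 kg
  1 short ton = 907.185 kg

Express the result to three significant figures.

1.71×10⁶ kJ/short ton

50.6 BTU/oz × 1055.06 J/BTU ÷ 0.0283495 kg/oz = 1.88314×10⁶ J/kg
1.88314×10⁶ J/kg ÷ 1000 J/kJ × 907.185 kg/short ton = 1.70836×10⁶ kJ/short ton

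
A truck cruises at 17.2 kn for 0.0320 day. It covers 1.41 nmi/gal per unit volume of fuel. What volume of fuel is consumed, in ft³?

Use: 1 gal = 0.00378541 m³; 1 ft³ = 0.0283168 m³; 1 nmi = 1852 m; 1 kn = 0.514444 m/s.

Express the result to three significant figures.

1.25 ft³

17.2 kn → 8.84844 m/s
0.0320 day → 2764.8 s
d = v × t = 8.84844 × 2764.8 = 24464.2 m
1.41 nmi/gal → 689838 m/m³
V = d / (distance per unit fuel) = 24464.2 / 689838 = 0.0354637 m³
In ft³: 0.0354637 / 0.0283168 = 1.25239 ft³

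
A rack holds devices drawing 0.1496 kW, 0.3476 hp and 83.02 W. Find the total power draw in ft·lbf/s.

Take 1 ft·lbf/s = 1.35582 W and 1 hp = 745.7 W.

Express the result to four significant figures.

362.8 ft·lbf/s

0.1496 kW × 1000 → 149.6 W
0.3476 hp × 745.7 → 259.205 W
83.02 W (already W)
Total: 149.6 + 259.205 + 83.02 = 491.825 W
In ft·lbf/s: 491.825 / 1.35582 = 362.751 ft·lbf/s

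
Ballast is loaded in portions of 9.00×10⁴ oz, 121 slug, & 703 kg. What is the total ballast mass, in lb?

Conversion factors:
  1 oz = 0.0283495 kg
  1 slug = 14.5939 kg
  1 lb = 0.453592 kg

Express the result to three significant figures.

9.00×10⁴ oz × 0.0283495 → 2551.46 kg
121 slug × 14.5939 → 1765.86 kg
703 kg (already kg)
Sum: 2551.46 + 1765.86 + 703 = 5020.32 kg
In lb: 5020.32 / 0.453592 = 11067.9 lb

1.11×10⁴ lb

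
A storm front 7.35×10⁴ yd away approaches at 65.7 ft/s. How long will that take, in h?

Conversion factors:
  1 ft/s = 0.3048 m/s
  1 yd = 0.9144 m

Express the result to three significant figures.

0.932 h

7.35×10⁴ yd × 0.9144 → 67208.4 m
65.7 ft/s × 0.3048 → 20.0254 m/s
t = d / v = 67208.4 m / 20.0254 m/s = 3356.16 s
3356.16 s ÷ (3600 s/h) = 0.932267 h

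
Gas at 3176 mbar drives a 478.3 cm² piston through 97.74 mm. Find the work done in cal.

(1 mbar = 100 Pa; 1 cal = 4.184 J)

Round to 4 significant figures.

3176 mbar → 317600 Pa
478.3 cm² → 0.04783 m²
F = P × A = 317600 × 0.04783 = 15190.8 N
97.74 mm → 0.09774 m
W = F × d = 15190.8 × 0.09774 = 1484.75 J
In cal: 1484.75 / 4.184 = 354.864 cal

354.9 cal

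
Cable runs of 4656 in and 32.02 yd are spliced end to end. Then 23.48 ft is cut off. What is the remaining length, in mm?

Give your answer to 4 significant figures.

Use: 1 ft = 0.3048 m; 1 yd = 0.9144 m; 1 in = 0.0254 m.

4656 in × 0.0254 = 118.262 m
32.02 yd × 0.9144 = 29.2791 m
23.48 ft × 0.3048 = 7.1567 m
Net: 118.262 + 29.2791 − 7.1567 = 140.384 m
In mm: 140.384 / 0.001 = 140384 mm

1.404×10⁵ mm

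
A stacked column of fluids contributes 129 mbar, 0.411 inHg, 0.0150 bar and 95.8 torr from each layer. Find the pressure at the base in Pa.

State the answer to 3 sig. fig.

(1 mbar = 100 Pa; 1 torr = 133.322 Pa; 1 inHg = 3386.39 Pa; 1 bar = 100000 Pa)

2.86×10⁴ Pa

129 mbar × 100 = 12900 Pa
0.411 inHg × 3386.39 = 1391.81 Pa
0.0150 bar × 100000 = 1500 Pa
95.8 torr × 133.322 = 12772.2 Pa
Combined: 12900 + 1391.81 + 1500 + 12772.2 = 28564 Pa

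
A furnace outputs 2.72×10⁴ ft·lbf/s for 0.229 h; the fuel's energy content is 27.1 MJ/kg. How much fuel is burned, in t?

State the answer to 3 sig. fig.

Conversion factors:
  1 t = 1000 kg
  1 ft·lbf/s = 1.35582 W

0.00112 t

2.72×10⁴ ft·lbf/s → 36878.3 W
0.229 h → 824.4 s
E = P × t = 36878.3 × 824.4 = 3.04025×10⁷ J
27.1 MJ/kg → 2.71×10⁷ J/kg
m = E / e_s = 3.04025×10⁷ / 2.71×10⁷ = 1.12186 kg
In t: 1.12186 / 1000 = 0.00112186 t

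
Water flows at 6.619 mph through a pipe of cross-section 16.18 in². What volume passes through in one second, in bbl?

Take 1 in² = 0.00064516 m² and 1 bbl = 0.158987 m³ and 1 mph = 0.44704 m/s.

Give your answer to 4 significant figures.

6.619 mph × 0.44704 → 2.95896 m/s
16.18 in² × 0.00064516 → 0.0104387 m²
V = v × A × t = 2.95896 m/s × 0.0104387 m² × 1 s = 0.0308877 m³
0.0308877 m³ ÷ (0.158987 m³/bbl) = 0.194278 bbl

0.1943 bbl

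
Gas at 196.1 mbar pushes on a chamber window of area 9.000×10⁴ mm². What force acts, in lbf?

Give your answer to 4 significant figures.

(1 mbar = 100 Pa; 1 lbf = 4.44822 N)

396.8 lbf

196.1 mbar × 100 = 19610 Pa
9.000×10⁴ mm² × 10⁻⁶ = 0.09 m²
F = P × A = 19610 Pa × 0.09 m² = 1764.9 N
1764.9 N ÷ (4.44822 N/lbf) = 396.765 lbf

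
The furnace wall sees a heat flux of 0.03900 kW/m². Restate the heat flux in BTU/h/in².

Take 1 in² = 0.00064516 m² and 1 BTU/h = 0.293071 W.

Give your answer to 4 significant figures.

0.03900 kW/m² × 1000 W/kW = 39 W/m²
39 W/m² ÷ 0.293071 W/BTU/h × 0.00064516 m²/in² = 0.0858537 BTU/h/in²

0.08585 BTU/h/in²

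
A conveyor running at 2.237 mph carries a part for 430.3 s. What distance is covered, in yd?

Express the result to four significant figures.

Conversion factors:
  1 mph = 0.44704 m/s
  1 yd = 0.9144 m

470.6 yd

2.237 mph × 0.44704 = 1.00003 m/s
d = v × t = 1.00003 m/s × 430.3 s = 430.313 m
430.313 m ÷ (0.9144 m/yd) = 470.596 yd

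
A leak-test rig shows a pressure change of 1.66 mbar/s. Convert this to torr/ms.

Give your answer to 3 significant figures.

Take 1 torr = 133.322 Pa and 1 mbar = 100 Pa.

1.66 mbar/s × 100 Pa/mbar = 166 Pa/s
166 Pa/s ÷ 133.322 Pa/torr × 0.001 s/ms = 0.00124511 torr/ms

0.00125 torr/ms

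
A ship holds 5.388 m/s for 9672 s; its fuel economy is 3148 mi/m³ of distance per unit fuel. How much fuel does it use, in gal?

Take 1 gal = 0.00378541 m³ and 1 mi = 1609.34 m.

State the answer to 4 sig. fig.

2.717 gal

d = v × t = 5.388 × 9672 = 52112.7 m
3148 mi/m³ → 5.0662×10⁶ m/m³
V = d / (distance per unit fuel) = 52112.7 / 5.0662×10⁶ = 0.0102863 m³
In gal: 0.0102863 / 0.00378541 = 2.71735 gal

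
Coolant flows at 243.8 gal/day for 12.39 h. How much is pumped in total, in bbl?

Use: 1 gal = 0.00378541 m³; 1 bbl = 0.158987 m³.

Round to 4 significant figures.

243.8 gal/day → 1.06815×10⁻⁵ m³/s
12.39 h → 44604 s
V = Q × t = 1.06815×10⁻⁵ × 44604 = 0.476438 m³
In bbl: 0.476438 / 0.158987 = 2.99671 bbl

2.997 bbl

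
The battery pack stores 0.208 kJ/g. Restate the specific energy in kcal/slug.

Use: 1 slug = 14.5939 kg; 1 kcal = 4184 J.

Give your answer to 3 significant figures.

0.208 kJ/g × 1000 J/kJ ÷ 0.001 kg/g = 208000 J/kg
208000 J/kg ÷ 4184 J/kcal × 14.5939 kg/slug = 725.509 kcal/slug

726 kcal/slug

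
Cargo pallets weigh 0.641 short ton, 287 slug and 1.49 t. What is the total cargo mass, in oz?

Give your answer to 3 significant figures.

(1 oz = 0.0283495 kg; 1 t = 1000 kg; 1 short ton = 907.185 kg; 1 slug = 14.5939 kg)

0.641 short ton × 907.185 = 581.506 kg
287 slug × 14.5939 = 4188.45 kg
1.49 t × 1000 = 1490 kg
Sum: 581.506 + 4188.45 + 1490 = 6259.96 kg
In oz: 6259.96 / 0.0283495 = 220814 oz

2.21×10⁵ oz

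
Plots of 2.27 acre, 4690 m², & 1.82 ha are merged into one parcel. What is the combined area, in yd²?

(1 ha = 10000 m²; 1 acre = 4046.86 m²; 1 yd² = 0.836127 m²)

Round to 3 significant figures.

3.84×10⁴ yd²

2.27 acre × 4046.86 = 9186.37 m²
4690 m² (already m²)
1.82 ha × 10000 = 18200 m²
Sum: 9186.37 + 4690 + 18200 = 32076.4 m²
In yd²: 32076.4 / 0.836127 = 38363.1 yd²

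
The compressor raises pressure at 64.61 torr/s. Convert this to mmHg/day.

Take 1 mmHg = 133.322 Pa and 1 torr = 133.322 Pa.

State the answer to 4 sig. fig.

5.582×10⁶ mmHg/day

64.61 torr/s × 133.322 Pa/torr = 8613.93 Pa/s
8613.93 Pa/s ÷ 133.322 Pa/mmHg × 86400 s/day = 5.5823×10⁶ mmHg/day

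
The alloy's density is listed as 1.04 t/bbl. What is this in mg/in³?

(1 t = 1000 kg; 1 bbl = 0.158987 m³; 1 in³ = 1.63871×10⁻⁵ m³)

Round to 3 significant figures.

1.04 t/bbl × 1000 kg/t ÷ 0.158987 m³/bbl = 6541.42 kg/m³
6541.42 kg/m³ ÷ 10⁻⁶ kg/mg × 1.63871×10⁻⁵ m³/in³ = 107195 mg/in³

1.07×10⁵ mg/in³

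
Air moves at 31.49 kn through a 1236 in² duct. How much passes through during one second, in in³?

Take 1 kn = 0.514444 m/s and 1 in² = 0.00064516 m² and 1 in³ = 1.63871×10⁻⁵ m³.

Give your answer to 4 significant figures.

31.49 kn × 0.514444 = 16.1998 m/s
1236 in² × 0.00064516 = 0.797418 m²
V = v × A × t = 16.1998 m/s × 0.797418 m² × 1 s = 12.918 m³
12.918 m³ ÷ (1.63871×10⁻⁵ m³/in³) = 788303 in³

7.883×10⁵ in³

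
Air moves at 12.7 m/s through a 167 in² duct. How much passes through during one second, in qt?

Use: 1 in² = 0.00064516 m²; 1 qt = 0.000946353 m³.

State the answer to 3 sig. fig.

167 in² × 0.00064516 = 0.107742 m²
V = v × A × t = 12.7 m/s × 0.107742 m² × 1 s = 1.36832 m³
1.36832 m³ ÷ (0.000946353 m³/qt) = 1445.89 qt

1450 qt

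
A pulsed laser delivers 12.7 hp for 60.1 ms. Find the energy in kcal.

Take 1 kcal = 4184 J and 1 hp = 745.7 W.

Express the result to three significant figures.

0.136 kcal

12.7 hp × 745.7 = 9470.39 W
60.1 ms × 0.001 = 0.0601 s
E = P × t = 9470.39 W × 0.0601 s = 569.17 J
569.17 J ÷ (4184 J/kcal) = 0.136035 kcal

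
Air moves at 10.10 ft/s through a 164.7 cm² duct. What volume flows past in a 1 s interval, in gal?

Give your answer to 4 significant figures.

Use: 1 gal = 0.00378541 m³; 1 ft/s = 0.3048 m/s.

13.39 gal

10.10 ft/s × 0.3048 → 3.07848 m/s
164.7 cm² × 0.0001 → 0.01647 m²
V = v × A × t = 3.07848 m/s × 0.01647 m² × 1 s = 0.0507026 m³
0.0507026 m³ ÷ (0.00378541 m³/gal) = 13.3942 gal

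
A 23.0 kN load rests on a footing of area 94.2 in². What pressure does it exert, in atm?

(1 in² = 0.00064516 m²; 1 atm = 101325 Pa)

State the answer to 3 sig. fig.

23.0 kN × 1000 = 23000 N
94.2 in² × 0.00064516 = 0.0607741 m²
P = F / A = 23000 N / 0.0607741 m² = 378451 Pa
378451 Pa ÷ (101325 Pa/atm) = 3.73502 atm

3.74 atm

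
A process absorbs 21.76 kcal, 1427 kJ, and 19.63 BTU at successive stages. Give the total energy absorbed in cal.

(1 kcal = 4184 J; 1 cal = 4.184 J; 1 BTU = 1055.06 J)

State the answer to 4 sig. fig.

3.678×10⁵ cal

21.76 kcal × 4184 = 91043.8 J
1427 kJ × 1000 = 1.427×10⁶ J
19.63 BTU × 1055.06 = 20710.8 J
Total: 91043.8 + 1.427×10⁶ + 20710.8 = 1.53875×10⁶ J
In cal: 1.53875×10⁶ / 4.184 = 367770 cal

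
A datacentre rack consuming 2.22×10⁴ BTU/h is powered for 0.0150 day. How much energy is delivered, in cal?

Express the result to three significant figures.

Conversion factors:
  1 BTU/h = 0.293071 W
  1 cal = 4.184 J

2.02×10⁶ cal

2.22×10⁴ BTU/h × 0.293071 = 6506.18 W
0.0150 day × 86400 = 1296 s
E = P × t = 6506.18 W × 1296 s = 8.43201×10⁶ J
8.43201×10⁶ J ÷ (4.184 J/cal) = 2.0153×10⁶ cal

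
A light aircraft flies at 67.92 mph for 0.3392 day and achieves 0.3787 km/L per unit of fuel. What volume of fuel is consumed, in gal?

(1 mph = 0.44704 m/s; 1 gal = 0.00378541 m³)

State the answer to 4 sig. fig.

67.92 mph → 30.363 m/s
0.3392 day → 29306.9 s
d = v × t = 30.363 × 29306.9 = 889845 m
0.3787 km/L → 378700 m/m³
V = d / (distance per unit fuel) = 889845 / 378700 = 2.34974 m³
In gal: 2.34974 / 0.00378541 = 620.736 gal

620.7 gal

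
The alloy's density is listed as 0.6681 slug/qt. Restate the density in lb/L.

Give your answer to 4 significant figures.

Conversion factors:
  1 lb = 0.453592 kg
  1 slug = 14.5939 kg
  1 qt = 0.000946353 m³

22.71 lb/L

0.6681 slug/qt × 14.5939 kg/slug ÷ 0.000946353 m³/qt = 10302.9 kg/m³
10302.9 kg/m³ ÷ 0.453592 kg/lb × 0.001 m³/L = 22.714 lb/L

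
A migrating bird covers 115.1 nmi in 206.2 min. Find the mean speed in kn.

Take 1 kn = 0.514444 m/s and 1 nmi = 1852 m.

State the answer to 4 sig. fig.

115.1 nmi × 1852 = 213165 m
206.2 min × 60 = 12372 s
v = d / t = 213165 m / 12372 s = 17.2296 m/s
17.2296 m/s ÷ (0.514444 m/s/kn) = 33.4917 kn

33.49 kn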